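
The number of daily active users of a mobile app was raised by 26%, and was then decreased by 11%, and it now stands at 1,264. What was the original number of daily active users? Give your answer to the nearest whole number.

1,127

The overall multiplier applied was 1.26 × 0.89 = 1.1214.
So the original number of daily active users was 1,264 ÷ 1.1214 ≈ 1,127.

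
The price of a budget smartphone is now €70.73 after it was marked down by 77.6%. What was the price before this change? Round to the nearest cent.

€315.76

The overall multiplier applied was 0.224.
So the original price was €70.73 ÷ 0.224 ≈ €315.76.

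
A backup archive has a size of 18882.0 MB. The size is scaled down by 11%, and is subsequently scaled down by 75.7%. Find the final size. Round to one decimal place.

Each change multiplies by a factor: 0.89 × 0.243 = 0.21627.
18882.0 × 0.21627 = 4083.61014 ≈ 4083.6.

4083.6 MB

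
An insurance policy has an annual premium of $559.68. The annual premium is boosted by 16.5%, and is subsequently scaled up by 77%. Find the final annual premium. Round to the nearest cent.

16.5% increase: $559.68 × 1.165 = $652.0272.
After the 77% increase: $652.0272 × 1.77 = $1154.088144 ≈ $1154.09.

$1154.09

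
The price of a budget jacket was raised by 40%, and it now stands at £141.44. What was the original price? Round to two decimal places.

£101.03

The overall multiplier applied was 1.4.
So the original price was £141.44 ÷ 1.4 ≈ £101.03.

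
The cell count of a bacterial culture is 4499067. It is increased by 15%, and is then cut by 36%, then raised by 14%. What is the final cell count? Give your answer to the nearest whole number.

3774897

After the 15% increase: 4499067 × 1.15 = 5173927.05.
Apply the 36% decrease: 5173927.05 × 0.64 = 3311313.312.
After the 14% increase: 3311313.312 × 1.14 = 3774897.17568 ≈ 3774897.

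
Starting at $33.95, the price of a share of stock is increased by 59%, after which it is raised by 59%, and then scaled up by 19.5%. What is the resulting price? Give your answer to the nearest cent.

Each change multiplies by a factor: 1.59 × 1.59 × 1.195 = 3.0210795.
$33.95 × 3.0210795 = $102.565649025 ≈ $102.57.

$102.57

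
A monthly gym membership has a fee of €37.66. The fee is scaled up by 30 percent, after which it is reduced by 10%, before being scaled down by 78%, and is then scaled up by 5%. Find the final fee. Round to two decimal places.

Each change multiplies by a factor: 1.3 × 0.9 × 0.22 × 1.05 = 0.27027.
€37.66 × 0.27027 = €10.1783682 ≈ €10.18.

€10.18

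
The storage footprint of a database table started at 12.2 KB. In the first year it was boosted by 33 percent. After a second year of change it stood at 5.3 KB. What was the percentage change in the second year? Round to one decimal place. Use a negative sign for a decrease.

-67.3%

After the first year: 12.2 × 1.33 = 16.226.
Second-year multiplier: 5.3 ÷ 16.226 ≈ 0.32664.
That is a change of -67.3%.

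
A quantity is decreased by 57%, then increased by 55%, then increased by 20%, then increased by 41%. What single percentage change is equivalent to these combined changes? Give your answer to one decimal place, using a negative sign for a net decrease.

12.8%

A 57% decrease multiplies by 0.43.
Then a 55% increase: 0.43 × 1.55 = 0.6665.
Then a 20% increase: 0.6665 × 1.2 = 0.7998.
Then a 41% increase: 0.7998 × 1.41 = 1.127718.
Overall factor 1.127718, i.e. 12.8%.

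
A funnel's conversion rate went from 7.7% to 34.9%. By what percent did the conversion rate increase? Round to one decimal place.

The change is 34.9 − 7.7 = 27.2 percentage points.
Relative to the original 7.7%, that is 27.2 ÷ 7.7 ≈ 353.2%.
So the conversion rate rose by 353.2%.

353.2%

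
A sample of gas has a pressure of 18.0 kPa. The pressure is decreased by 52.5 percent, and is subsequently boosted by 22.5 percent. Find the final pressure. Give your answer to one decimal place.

10.5 kPa

Each change multiplies by a factor: 0.475 × 1.225 = 0.581875.
18.0 × 0.581875 = 10.47375 ≈ 10.5.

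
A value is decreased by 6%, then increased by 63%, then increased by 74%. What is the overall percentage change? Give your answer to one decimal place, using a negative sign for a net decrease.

166.6%

A 6% decrease multiplies by 0.94.
Then a 63% increase: 0.94 × 1.63 = 1.5322.
Then a 74% increase: 1.5322 × 1.74 = 2.666028.
Overall factor 2.666028, i.e. 166.6%.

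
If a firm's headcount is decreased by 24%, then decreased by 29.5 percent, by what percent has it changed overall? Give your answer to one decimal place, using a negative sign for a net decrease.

-46.4%

A 24% decrease multiplies by 0.76.
Then a 29.5% decrease: 0.76 × 0.705 = 0.5358.
Overall factor 0.5358, i.e. -46.4%.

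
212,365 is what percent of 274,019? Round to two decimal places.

77.50%

212,365 ÷ 274,019 ≈ 77.50%.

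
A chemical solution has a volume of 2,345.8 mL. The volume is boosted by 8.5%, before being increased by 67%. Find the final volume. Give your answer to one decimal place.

Apply the 8.5% increase: 2,345.8 × 1.085 = 2545.193.
After the 67% increase: 2545.193 × 1.67 = 4250.47231 ≈ 4,250.5.

4,250.5 mL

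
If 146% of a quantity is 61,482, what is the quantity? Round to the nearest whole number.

42,111

61,482 ÷ 1.46 ≈ 42,111.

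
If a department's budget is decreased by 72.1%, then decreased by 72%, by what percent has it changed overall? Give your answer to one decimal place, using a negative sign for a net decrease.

-92.2%

The combined multiplier is 0.279 × 0.28 = 0.07812.
That corresponds to a decrease of 92.2%.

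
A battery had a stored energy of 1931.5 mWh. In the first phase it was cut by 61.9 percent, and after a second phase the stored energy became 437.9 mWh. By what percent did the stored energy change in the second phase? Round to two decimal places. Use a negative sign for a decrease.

-40.49%

After the first phase: 1931.5 × 0.381 = 735.9015.
Second-phase multiplier: 437.9 ÷ 735.9015 ≈ 0.595052.
That is a change of -40.49%.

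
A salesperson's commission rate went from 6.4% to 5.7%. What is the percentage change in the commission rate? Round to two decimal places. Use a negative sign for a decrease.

The change is 5.7 − 6.4 = -0.7 percentage points.
Relative to the original 6.4%, that is -0.7 ÷ 6.4 ≈ -10.94%.

-10.94%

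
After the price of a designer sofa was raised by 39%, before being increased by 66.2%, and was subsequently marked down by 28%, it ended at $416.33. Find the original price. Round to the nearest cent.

$250.30

Undoing the 28% decrease: $416.33 ÷ 0.72 ≈ $578.236111.
Undoing the 66.2% increase: $578.236111 ÷ 1.662 ≈ $347.915831.
Undoing the 39% increase: $347.915831 ÷ 1.39 ≈ $250.30.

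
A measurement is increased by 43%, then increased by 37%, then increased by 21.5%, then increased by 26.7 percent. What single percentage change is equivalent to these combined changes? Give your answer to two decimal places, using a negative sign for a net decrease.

The combined multiplier is 1.43 × 1.37 × 1.215 × 1.267 = 3.0158483355.
That corresponds to an increase of 201.58%.

201.58%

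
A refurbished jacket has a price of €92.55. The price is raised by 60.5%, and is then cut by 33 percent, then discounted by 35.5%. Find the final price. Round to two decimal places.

€64.19

After the 60.5% increase: €92.55 × 1.605 = €148.54275.
After the 33% decrease: €148.54275 × 0.67 = €99.5236425.
Apply the 35.5% decrease: €99.5236425 × 0.645 = €64.1927494125 ≈ €64.19.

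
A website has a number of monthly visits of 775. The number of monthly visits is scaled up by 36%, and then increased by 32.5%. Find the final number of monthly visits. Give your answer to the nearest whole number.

After the 36% increase: 775 × 1.36 = 1054.
32.5% increase: 1054 × 1.325 = 1396.55 ≈ 1397.

1397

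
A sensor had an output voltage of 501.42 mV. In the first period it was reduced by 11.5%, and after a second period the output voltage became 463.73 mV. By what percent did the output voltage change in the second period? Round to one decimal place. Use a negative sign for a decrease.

4.5%

After the first period: 501.42 × 0.885 = 443.7567.
Second-period multiplier: 463.73 ÷ 443.7567 ≈ 1.04501.
That is a change of 4.5%.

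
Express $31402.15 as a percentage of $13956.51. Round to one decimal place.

225.0%

$31402.15 ÷ $13956.51 ≈ 225.0%.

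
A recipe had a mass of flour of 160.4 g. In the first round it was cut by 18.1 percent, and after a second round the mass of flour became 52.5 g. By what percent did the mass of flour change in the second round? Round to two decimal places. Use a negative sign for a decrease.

After the first round: 160.4 × 0.819 = 131.3676.
Second-round multiplier: 52.5 ÷ 131.3676 ≈ 0.399642.
That is a change of -60.04%.

-60.04%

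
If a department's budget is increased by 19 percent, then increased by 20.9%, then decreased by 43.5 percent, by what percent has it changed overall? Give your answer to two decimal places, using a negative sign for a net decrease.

-18.71%

A 19% increase multiplies by 1.19.
Then a 20.9% increase: 1.19 × 1.209 = 1.43871.
Then a 43.5% decrease: 1.43871 × 0.565 = 0.81287115.
Overall factor 0.81287115, i.e. -18.71%.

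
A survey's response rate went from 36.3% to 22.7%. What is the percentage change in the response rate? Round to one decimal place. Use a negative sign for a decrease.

-37.5%

The change is 22.7 − 36.3 = -13.6 percentage points.
Relative to the original 36.3%, that is -13.6 ÷ 36.3 ≈ -37.5%.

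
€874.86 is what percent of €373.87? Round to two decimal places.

€874.86 ÷ €373.87 ≈ 234.00%.

234.00%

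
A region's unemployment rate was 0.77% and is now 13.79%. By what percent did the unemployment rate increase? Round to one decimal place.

The change is 13.79 − 0.77 = 13.02 percentage points.
Relative to the original 0.77%, that is 13.02 ÷ 0.77 ≈ 1690.9%.
So the unemployment rate rose by 1690.9%.

1690.9%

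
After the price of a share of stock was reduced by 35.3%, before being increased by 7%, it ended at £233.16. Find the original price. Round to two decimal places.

£336.80

Undoing the 7% increase: £233.16 ÷ 1.07 ≈ £217.906542.
Undoing the 35.3% decrease: £217.906542 ÷ 0.647 ≈ £336.80.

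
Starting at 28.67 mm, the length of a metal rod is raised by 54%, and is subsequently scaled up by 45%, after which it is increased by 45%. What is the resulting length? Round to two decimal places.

Each change multiplies by a factor: 1.54 × 1.45 × 1.45 = 3.23785.
28.67 × 3.23785 = 92.8291595 ≈ 92.83.

92.83 mm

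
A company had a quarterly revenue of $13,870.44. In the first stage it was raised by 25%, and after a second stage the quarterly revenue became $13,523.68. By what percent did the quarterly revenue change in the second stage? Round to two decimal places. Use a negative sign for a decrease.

After the first stage: $13,870.44 × 1.25 = $17338.05.
Second-stage multiplier: $13,523.68 ÷ $17338.05 ≈ 0.78.
That is a change of -22.00%.

-22.00%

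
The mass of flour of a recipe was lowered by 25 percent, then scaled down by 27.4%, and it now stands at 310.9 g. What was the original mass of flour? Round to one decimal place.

The overall multiplier applied was 0.75 × 0.726 = 0.5445.
So the original mass of flour was 310.9 ÷ 0.5445 ≈ 571.0 g.

571.0 g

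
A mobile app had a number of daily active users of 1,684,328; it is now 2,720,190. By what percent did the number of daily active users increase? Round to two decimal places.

Change: 2,720,190 − 1,684,328 = 1,035,862.
Relative to the original: 1,035,862 ÷ 1,684,328 ≈ 61.50%.
So the number of daily active users increased by 61.50%.

61.50%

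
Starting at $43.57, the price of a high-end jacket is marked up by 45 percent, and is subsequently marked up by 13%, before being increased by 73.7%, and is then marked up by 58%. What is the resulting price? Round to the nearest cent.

$195.93

After the 45% increase: $43.57 × 1.45 = $63.1765.
After the 13% increase: $63.1765 × 1.13 = $71.389445.
73.7% increase: $71.389445 × 1.737 = $124.003465965.
58% increase: $124.003465965 × 1.58 = $195.9254762247 ≈ $195.93.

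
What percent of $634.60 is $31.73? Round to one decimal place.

5.0%

$31.73 ÷ $634.60 = 5.0%.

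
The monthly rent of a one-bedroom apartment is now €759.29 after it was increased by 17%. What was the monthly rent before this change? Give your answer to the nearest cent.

€648.97

The overall multiplier applied was 1.17.
So the original monthly rent was €759.29 ÷ 1.17 ≈ €648.97.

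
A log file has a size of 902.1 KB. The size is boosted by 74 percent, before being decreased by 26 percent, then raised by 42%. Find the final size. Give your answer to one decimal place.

1649.4 KB

After the 74% increase: 902.1 × 1.74 = 1569.654.
26% decrease: 1569.654 × 0.74 = 1161.54396.
Apply the 42% increase: 1161.54396 × 1.42 = 1649.3924232 ≈ 1649.4.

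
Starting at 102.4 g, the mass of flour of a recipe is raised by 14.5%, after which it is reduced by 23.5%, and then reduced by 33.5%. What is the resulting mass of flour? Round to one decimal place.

59.6 g

Apply the 14.5% increase: 102.4 × 1.145 = 117.248.
23.5% decrease: 117.248 × 0.765 = 89.69472.
Apply the 33.5% decrease: 89.69472 × 0.665 = 59.6469888 ≈ 59.6.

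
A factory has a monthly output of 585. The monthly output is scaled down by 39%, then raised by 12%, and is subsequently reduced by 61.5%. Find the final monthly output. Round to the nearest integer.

Apply the 39% decrease: 585 × 0.61 = 356.85.
12% increase: 356.85 × 1.12 = 399.672.
Apply the 61.5% decrease: 399.672 × 0.385 = 153.87372 ≈ 154.

154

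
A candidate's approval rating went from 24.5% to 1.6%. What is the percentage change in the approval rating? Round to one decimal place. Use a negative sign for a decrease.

The change is 1.6 − 24.5 = -22.9 percentage points.
Relative to the original 24.5%, that is -22.9 ÷ 24.5 ≈ -93.5%.

-93.5%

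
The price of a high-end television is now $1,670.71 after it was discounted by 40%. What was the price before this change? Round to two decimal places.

$2,784.52

The overall multiplier applied was 0.6.
So the original price was $1,670.71 ÷ 0.6 ≈ $2,784.52.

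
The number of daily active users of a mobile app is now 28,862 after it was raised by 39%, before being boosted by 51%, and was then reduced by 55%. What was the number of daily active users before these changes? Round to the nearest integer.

The overall multiplier applied was 1.39 × 1.51 × 0.45 = 0.944505.
So the original number of daily active users was 28,862 ÷ 0.944505 ≈ 30,558.

30,558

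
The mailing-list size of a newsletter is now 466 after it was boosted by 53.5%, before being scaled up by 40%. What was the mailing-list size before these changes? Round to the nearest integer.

The overall multiplier applied was 1.535 × 1.4 = 2.149.
So the original mailing-list size was 466 ÷ 2.149 ≈ 217.

217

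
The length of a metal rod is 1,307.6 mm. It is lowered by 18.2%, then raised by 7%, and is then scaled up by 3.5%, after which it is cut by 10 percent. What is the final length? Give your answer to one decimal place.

1,066.1 mm

Each change multiplies by a factor: 0.818 × 1.07 × 1.035 × 0.9 = 0.81530469.
1,307.6 × 0.81530469 = 1066.092412644 ≈ 1,066.1.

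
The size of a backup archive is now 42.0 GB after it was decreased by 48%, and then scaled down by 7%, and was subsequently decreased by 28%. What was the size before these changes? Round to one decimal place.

120.6 GB

The overall multiplier applied was 0.52 × 0.93 × 0.72 = 0.348192.
So the original size was 42.0 ÷ 0.348192 ≈ 120.6 GB.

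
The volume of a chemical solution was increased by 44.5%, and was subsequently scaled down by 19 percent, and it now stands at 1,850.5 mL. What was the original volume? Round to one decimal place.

1,581.0 mL

Undoing the 19% decrease: 1,850.5 ÷ 0.81 ≈ 2284.567901.
Undoing the 44.5% increase: 2284.567901 ÷ 1.445 ≈ 1,581.0 mL.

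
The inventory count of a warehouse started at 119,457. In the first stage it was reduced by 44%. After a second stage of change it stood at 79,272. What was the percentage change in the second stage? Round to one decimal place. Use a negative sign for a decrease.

After the first stage: 119,457 × 0.56 = 66895.92.
Second-stage multiplier: 79,272 ÷ 66895.92 ≈ 1.18501.
That is a change of 18.5%.

18.5%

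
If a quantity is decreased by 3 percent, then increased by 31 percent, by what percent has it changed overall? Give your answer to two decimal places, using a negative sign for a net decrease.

A 3% decrease multiplies by 0.97.
Then a 31% increase: 0.97 × 1.31 = 1.2707.
Overall factor 1.2707, i.e. 27.07%.

27.07%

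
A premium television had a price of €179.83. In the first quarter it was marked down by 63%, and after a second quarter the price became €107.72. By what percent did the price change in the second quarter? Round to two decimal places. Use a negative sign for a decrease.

61.89%

After the first quarter: €179.83 × 0.37 = €66.5371.
Second-quarter multiplier: €107.72 ÷ €66.5371 ≈ 1.618946.
That is a change of 61.89%.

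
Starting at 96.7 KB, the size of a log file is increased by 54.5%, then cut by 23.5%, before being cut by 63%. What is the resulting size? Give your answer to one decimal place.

54.5% increase: 96.7 × 1.545 = 149.4015.
After the 23.5% decrease: 149.4015 × 0.765 = 114.2921475.
After the 63% decrease: 114.2921475 × 0.37 = 42.288094575 ≈ 42.3.

42.3 KB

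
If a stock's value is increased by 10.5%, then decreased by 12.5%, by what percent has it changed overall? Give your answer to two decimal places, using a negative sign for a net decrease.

The combined multiplier is 1.105 × 0.875 = 0.966875.
That corresponds to a decrease of 3.31%.

-3.31%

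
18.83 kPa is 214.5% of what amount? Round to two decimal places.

18.83 kPa ÷ 2.145 ≈ 8.78 kPa.

8.78 kPa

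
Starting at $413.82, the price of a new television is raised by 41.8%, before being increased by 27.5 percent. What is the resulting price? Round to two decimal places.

Apply the 41.8% increase: $413.82 × 1.418 = $586.79676.
Apply the 27.5% increase: $586.79676 × 1.275 = $748.165869 ≈ $748.17.

$748.17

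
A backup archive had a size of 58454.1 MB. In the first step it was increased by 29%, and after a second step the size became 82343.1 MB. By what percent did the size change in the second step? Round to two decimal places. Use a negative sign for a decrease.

9.20%

After the first step: 58454.1 × 1.29 = 75405.789.
Second-step multiplier: 82343.1 ÷ 75405.789 ≈ 1.092.
That is a change of 9.20%.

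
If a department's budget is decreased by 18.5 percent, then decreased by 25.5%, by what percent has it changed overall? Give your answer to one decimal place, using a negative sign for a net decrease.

The combined multiplier is 0.815 × 0.745 = 0.607175.
That corresponds to a decrease of 39.3%.

-39.3%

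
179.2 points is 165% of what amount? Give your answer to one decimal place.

179.2 points ÷ 1.65 ≈ 108.6 points.

108.6 points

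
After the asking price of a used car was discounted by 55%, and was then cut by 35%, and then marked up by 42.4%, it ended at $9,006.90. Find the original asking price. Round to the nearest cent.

Undoing the 42.4% increase: $9,006.90 ÷ 1.424 ≈ $6325.070225.
Undoing the 35% decrease: $6325.070225 ÷ 0.65 ≈ $9730.877269.
Undoing the 55% decrease: $9730.877269 ÷ 0.45 ≈ $21,624.17.

$21,624.17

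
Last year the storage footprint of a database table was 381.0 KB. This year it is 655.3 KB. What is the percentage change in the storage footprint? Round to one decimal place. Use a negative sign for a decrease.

72.0%

Change: 655.3 − 381.0 = 274.3.
Relative to the original: 274.3 ÷ 381.0 ≈ 72.0%.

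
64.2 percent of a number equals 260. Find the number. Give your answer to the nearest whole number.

260 ÷ 0.642 ≈ 405.

405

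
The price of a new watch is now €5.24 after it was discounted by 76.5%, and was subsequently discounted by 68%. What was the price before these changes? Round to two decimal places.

€69.68

Undoing the 68% decrease: €5.24 ÷ 0.32 = €16.375.
Undoing the 76.5% decrease: €16.375 ÷ 0.235 ≈ €69.68.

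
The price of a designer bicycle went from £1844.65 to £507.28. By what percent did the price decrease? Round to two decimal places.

72.50%

Change: £507.28 − £1844.65 = -£1337.37.
Relative to the original: -£1337.37 ÷ £1844.65 ≈ -72.50%.
So the price decreased by 72.50%.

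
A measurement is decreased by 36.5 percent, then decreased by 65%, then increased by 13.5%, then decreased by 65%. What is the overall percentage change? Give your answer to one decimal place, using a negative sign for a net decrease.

A 36.5% decrease multiplies by 0.635.
Then a 65% decrease: 0.635 × 0.35 = 0.22225.
Then a 13.5% increase: 0.22225 × 1.135 = 0.25225375.
Then a 65% decrease: 0.25225375 × 0.35 = 0.0882888125.
Overall factor 0.0882888125, i.e. -91.2%.

-91.2%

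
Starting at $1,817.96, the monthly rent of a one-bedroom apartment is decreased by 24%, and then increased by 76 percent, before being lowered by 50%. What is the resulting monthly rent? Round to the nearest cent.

Each change multiplies by a factor: 0.76 × 1.76 × 0.5 = 0.6688.
$1,817.96 × 0.6688 = $1215.851648 ≈ $1,215.85.

$1,215.85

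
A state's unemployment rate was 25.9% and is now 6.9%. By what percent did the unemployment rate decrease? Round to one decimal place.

73.4%

The change is 6.9 − 25.9 = -19.0 percentage points.
Relative to the original 25.9%, that is -19.0 ÷ 25.9 ≈ -73.4%.
So the unemployment rate fell by 73.4%.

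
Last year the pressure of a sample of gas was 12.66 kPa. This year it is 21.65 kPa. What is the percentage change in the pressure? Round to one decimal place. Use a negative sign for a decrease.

Change: 21.65 − 12.66 = 8.99.
Relative to the original: 8.99 ÷ 12.66 ≈ 71.0%.

71.0%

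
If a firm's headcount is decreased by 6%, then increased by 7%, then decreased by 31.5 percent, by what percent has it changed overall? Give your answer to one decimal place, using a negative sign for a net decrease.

The combined multiplier is 0.94 × 1.07 × 0.685 = 0.688973.
That corresponds to a decrease of 31.1%.

-31.1%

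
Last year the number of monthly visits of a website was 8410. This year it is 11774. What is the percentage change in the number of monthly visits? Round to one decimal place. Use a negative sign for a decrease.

Change: 11774 − 8410 = 3364.
Relative to the original: 3364 ÷ 8410 = 40.0%.

40.0%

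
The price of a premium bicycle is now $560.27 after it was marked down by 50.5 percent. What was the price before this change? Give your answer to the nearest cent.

$1,131.86

The overall multiplier applied was 0.495.
So the original price was $560.27 ÷ 0.495 ≈ $1,131.86.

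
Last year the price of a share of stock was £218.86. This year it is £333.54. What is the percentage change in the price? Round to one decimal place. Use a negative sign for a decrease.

Change: £333.54 − £218.86 = £114.68.
Relative to the original: £114.68 ÷ £218.86 ≈ 52.4%.

52.4%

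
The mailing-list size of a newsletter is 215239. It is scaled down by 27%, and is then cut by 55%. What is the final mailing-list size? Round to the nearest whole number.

27% decrease: 215239 × 0.73 = 157124.47.
Apply the 55% decrease: 157124.47 × 0.45 = 70706.0115 ≈ 70706.

70706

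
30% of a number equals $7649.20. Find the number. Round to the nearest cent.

$25497.33

$7649.20 ÷ 0.3 ≈ $25497.33.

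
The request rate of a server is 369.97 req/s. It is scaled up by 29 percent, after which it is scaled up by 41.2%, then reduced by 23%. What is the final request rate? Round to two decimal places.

After the 29% increase: 369.97 × 1.29 = 477.2613.
After the 41.2% increase: 477.2613 × 1.412 = 673.8929556.
Apply the 23% decrease: 673.8929556 × 0.77 = 518.897575812 ≈ 518.90.

518.90 req/s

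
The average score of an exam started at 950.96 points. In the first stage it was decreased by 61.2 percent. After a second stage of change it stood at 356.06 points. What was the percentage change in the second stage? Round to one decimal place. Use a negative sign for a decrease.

After the first stage: 950.96 × 0.388 = 368.97248.
Second-stage multiplier: 356.06 ÷ 368.97248 ≈ 0.965.
That is a change of -3.5%.

-3.5%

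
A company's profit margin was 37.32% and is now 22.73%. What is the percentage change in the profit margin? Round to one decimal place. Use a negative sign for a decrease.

The change is 22.73 − 37.32 = -14.59 percentage points.
Relative to the original 37.32%, that is -14.59 ÷ 37.32 ≈ -39.1%.

-39.1%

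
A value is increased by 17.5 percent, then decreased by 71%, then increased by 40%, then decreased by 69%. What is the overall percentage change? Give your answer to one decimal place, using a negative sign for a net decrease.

-85.2%

The combined multiplier is 1.175 × 0.29 × 1.4 × 0.31 = 0.1478855.
That corresponds to a decrease of 85.2%.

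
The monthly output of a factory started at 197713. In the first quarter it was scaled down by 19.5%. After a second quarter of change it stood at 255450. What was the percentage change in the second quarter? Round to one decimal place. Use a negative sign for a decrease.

60.5%

After the first quarter: 197713 × 0.805 = 159158.965.
Second-quarter multiplier: 255450 ÷ 159158.965 ≈ 1.605.
That is a change of 60.5%.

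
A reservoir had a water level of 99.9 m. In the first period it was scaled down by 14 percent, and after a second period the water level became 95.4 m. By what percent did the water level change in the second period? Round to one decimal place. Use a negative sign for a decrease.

After the first period: 99.9 × 0.86 = 85.914.
Second-period multiplier: 95.4 ÷ 85.914 ≈ 1.11041.
That is a change of 11.0%.

11.0%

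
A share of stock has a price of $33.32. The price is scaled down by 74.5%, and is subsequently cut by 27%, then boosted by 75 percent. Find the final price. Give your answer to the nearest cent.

Each change multiplies by a factor: 0.255 × 0.73 × 1.75 = 0.3257625.
$33.32 × 0.3257625 = $10.8544065 ≈ $10.85.

$10.85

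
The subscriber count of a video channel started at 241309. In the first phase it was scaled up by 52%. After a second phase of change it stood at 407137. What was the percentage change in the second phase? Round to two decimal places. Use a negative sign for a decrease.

After the first phase: 241309 × 1.52 = 366789.68.
Second-phase multiplier: 407137 ÷ 366789.68 ≈ 1.110001.
That is a change of 11.00%.

11.00%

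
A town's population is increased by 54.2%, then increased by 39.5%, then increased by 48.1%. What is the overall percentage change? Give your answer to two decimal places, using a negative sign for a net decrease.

218.58%

The combined multiplier is 1.542 × 1.395 × 1.481 = 3.18576429.
That corresponds to an increase of 218.58%.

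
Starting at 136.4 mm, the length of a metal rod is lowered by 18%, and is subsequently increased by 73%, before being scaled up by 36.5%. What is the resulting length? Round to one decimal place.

264.1 mm

Each change multiplies by a factor: 0.82 × 1.73 × 1.365 = 1.936389.
136.4 × 1.936389 = 264.1234596 ≈ 264.1.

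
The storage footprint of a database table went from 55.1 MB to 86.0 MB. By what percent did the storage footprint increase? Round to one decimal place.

56.1%

Change: 86.0 − 55.1 = 30.9.
Relative to the original: 30.9 ÷ 55.1 ≈ 56.1%.
So the storage footprint increased by 56.1%.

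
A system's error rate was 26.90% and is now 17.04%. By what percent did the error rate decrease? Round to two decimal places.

The change is 17.04 − 26.90 = -9.86 percentage points.
Relative to the original 26.90%, that is -9.86 ÷ 26.90 ≈ -36.65%.
So the error rate fell by 36.65%.

36.65%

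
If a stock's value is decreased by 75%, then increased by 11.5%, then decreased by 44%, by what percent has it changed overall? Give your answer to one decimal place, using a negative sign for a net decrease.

-84.4%

A 75% decrease multiplies by 0.25.
Then an 11.5% increase: 0.25 × 1.115 = 0.27875.
Then a 44% decrease: 0.27875 × 0.56 = 0.1561.
Overall factor 0.1561, i.e. -84.4%.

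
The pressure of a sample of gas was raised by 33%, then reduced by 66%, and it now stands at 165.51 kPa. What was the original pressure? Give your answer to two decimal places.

Undoing the 66% decrease: 165.51 ÷ 0.34 ≈ 486.794118.
Undoing the 33% increase: 486.794118 ÷ 1.33 ≈ 366.01 kPa.

366.01 kPa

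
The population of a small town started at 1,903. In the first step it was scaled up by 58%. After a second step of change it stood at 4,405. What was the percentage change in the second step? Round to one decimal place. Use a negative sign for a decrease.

After the first step: 1,903 × 1.58 = 3006.74.
Second-step multiplier: 4,405 ÷ 3006.74 ≈ 1.46504.
That is a change of 46.5%.

46.5%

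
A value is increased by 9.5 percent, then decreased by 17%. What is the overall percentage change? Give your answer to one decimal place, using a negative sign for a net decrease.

A 9.5% increase multiplies by 1.095.
Then a 17% decrease: 1.095 × 0.83 = 0.90885.
Overall factor 0.90885, i.e. -9.1%.

-9.1%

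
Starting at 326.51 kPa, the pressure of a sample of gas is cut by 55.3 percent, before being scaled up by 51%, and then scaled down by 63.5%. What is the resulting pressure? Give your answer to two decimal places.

80.44 kPa

Each change multiplies by a factor: 0.447 × 1.51 × 0.365 = 0.24636405.
326.51 × 0.24636405 = 80.4403259655 ≈ 80.44.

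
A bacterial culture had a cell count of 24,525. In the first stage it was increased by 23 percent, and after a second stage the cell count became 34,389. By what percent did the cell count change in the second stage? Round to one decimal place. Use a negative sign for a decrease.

14.0%

After the first stage: 24,525 × 1.23 = 30165.75.
Second-stage multiplier: 34,389 ÷ 30165.75 ≈ 1.14.
That is a change of 14.0%.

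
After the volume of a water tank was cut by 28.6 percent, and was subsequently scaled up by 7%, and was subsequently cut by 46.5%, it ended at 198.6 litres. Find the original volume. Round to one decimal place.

485.9 litres

Undoing the 46.5% decrease: 198.6 ÷ 0.535 ≈ 371.214953.
Undoing the 7% increase: 371.214953 ÷ 1.07 ≈ 346.929863.
Undoing the 28.6% decrease: 346.929863 ÷ 0.714 ≈ 485.9 litres.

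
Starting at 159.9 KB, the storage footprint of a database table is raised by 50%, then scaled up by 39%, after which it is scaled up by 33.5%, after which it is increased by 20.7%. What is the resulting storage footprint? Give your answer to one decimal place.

Each change multiplies by a factor: 1.5 × 1.39 × 1.335 × 1.207 = 3.359654325.
159.9 × 3.359654325 = 537.2087265675 ≈ 537.2.

537.2 KB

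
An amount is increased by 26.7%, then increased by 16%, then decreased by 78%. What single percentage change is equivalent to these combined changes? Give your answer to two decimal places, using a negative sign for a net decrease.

The combined multiplier is 1.267 × 1.16 × 0.22 = 0.3233384.
That corresponds to a decrease of 67.67%.

-67.67%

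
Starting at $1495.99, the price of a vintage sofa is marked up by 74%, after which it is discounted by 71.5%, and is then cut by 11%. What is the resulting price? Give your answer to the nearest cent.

$660.26

Each change multiplies by a factor: 1.74 × 0.285 × 0.89 = 0.441351.
$1495.99 × 0.441351 = $660.25668249 ≈ $660.26.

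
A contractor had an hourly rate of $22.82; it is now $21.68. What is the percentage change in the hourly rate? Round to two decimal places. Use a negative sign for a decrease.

-5.00%

Change: $21.68 − $22.82 = -$1.14.
Relative to the original: -$1.14 ÷ $22.82 ≈ -5.00%.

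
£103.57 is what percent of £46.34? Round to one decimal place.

223.5%

£103.57 ÷ £46.34 ≈ 223.5%.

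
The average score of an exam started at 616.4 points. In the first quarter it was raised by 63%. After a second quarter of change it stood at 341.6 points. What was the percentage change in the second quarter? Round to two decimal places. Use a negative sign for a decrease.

After the first quarter: 616.4 × 1.63 = 1004.732.
Second-quarter multiplier: 341.6 ÷ 1004.732 ≈ 0.339991.
That is a change of -66.00%.

-66.00%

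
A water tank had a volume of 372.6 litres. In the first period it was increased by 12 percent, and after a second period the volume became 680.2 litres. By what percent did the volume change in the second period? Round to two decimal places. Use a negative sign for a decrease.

After the first period: 372.6 × 1.12 = 417.312.
Second-period multiplier: 680.2 ÷ 417.312 ≈ 1.629956.
That is a change of 63.00%.

63.00%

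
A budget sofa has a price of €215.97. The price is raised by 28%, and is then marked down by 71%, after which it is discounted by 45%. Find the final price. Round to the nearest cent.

Each change multiplies by a factor: 1.28 × 0.29 × 0.55 = 0.20416.
€215.97 × 0.20416 = €44.0924352 ≈ €44.09.

€44.09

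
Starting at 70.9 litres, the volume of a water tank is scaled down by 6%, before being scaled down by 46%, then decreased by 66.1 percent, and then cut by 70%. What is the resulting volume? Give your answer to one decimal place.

6% decrease: 70.9 × 0.94 = 66.646.
46% decrease: 66.646 × 0.54 = 35.98884.
66.1% decrease: 35.98884 × 0.339 = 12.20021676.
Apply the 70% decrease: 12.20021676 × 0.3 = 3.660065028 ≈ 3.7.

3.7 litres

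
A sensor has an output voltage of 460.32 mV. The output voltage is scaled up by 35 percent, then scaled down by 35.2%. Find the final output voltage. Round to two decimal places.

402.69 mV

After the 35% increase: 460.32 × 1.35 = 621.432.
Apply the 35.2% decrease: 621.432 × 0.648 = 402.687936 ≈ 402.69.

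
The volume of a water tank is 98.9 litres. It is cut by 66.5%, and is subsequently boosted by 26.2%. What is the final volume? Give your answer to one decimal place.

41.8 litres

Apply the 66.5% decrease: 98.9 × 0.335 = 33.1315.
26.2% increase: 33.1315 × 1.262 = 41.811953 ≈ 41.8.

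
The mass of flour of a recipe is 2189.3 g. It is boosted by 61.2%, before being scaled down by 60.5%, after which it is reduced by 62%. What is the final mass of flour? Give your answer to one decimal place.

61.2% increase: 2189.3 × 1.612 = 3529.1516.
60.5% decrease: 3529.1516 × 0.395 = 1394.014882.
After the 62% decrease: 1394.014882 × 0.38 = 529.72565516 ≈ 529.7.

529.7 g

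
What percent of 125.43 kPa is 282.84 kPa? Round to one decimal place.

282.84 kPa ÷ 125.43 kPa ≈ 225.5%.

225.5%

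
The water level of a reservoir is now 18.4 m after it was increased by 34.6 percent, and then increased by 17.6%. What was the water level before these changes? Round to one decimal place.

11.6 m

Undoing the 17.6% increase: 18.4 ÷ 1.176 ≈ 15.646259.
Undoing the 34.6% increase: 15.646259 ÷ 1.346 ≈ 11.6 m.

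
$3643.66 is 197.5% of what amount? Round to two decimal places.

$1844.89

$3643.66 ÷ 1.975 ≈ $1844.89.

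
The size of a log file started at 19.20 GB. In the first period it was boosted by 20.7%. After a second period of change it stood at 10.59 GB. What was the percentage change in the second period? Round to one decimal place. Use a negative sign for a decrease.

After the first period: 19.20 × 1.207 = 23.1744.
Second-period multiplier: 10.59 ÷ 23.1744 ≈ 0.45697.
That is a change of -54.3%.

-54.3%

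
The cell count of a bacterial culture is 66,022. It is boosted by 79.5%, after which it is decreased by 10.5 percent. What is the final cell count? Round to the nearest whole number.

106,066

Each change multiplies by a factor: 1.795 × 0.895 = 1.606525.
66,022 × 1.606525 = 106065.99355 ≈ 106,066.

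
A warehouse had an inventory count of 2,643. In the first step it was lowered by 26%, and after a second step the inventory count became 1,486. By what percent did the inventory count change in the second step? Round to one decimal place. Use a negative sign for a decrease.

-24.0%

After the first step: 2,643 × 0.74 = 1955.82.
Second-step multiplier: 1,486 ÷ 1955.82 ≈ 0.75978.
That is a change of -24.0%.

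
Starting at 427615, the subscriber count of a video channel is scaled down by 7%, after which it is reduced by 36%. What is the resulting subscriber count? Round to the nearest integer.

After the 7% decrease: 427615 × 0.93 = 397681.95.
Apply the 36% decrease: 397681.95 × 0.64 = 254516.448 ≈ 254516.

254516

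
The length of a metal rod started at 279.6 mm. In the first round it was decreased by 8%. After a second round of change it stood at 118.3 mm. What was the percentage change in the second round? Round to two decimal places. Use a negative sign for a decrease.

After the first round: 279.6 × 0.92 = 257.232.
Second-round multiplier: 118.3 ÷ 257.232 ≈ 0.459896.
That is a change of -54.01%.

-54.01%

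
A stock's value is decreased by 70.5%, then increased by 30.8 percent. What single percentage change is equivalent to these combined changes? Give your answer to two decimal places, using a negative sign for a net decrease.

-61.41%

The combined multiplier is 0.295 × 1.308 = 0.38586.
That corresponds to a decrease of 61.41%.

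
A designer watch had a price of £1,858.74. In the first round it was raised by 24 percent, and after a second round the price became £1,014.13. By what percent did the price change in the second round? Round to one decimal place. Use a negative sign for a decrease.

After the first round: £1,858.74 × 1.24 = £2304.8376.
Second-round multiplier: £1,014.13 ÷ £2304.8376 ≈ 0.44.
That is a change of -56.0%.

-56.0%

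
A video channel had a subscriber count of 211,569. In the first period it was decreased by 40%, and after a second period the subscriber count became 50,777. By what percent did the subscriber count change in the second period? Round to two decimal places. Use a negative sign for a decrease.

After the first period: 211,569 × 0.6 = 126941.4.
Second-period multiplier: 50,777 ÷ 126941.4 ≈ 0.400003.
That is a change of -60.00%.

-60.00%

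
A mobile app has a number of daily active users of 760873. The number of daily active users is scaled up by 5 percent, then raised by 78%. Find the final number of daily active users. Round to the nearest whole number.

1422072

Each change multiplies by a factor: 1.05 × 1.78 = 1.869.
760873 × 1.869 = 1422071.637 ≈ 1422072.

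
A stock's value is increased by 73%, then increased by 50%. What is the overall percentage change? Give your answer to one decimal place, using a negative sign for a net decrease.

A 73% increase multiplies by 1.73.
Then a 50% increase: 1.73 × 1.5 = 2.595.
Overall factor 2.595, i.e. 159.5%.

159.5%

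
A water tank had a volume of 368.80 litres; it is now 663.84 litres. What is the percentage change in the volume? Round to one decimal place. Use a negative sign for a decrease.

80.0%

Change: 663.84 − 368.80 = 295.04.
Relative to the original: 295.04 ÷ 368.80 = 80.0%.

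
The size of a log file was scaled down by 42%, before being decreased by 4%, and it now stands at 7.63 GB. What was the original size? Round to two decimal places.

Undoing the 4% decrease: 7.63 ÷ 0.96 ≈ 7.947917.
Undoing the 42% decrease: 7.947917 ÷ 0.58 ≈ 13.70 GB.

13.70 GB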